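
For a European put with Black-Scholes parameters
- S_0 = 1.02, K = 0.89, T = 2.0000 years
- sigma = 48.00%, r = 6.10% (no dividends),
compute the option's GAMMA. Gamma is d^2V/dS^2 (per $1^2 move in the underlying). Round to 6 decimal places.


d1 = 0.7199767780; d2 = 0.0411542681
phi(d1) = 0.3078564076; exp(-qT) = 1.0000000000; exp(-rT) = 0.8851483685
Gamma = exp(-qT) * phi(d1) / (S * sigma * sqrt(T)) = 1.0000000000 * 0.3078564076 / (1.0200 * 0.4800 * 1.4142135624) = 0.444623

Answer: Gamma = 0.444623


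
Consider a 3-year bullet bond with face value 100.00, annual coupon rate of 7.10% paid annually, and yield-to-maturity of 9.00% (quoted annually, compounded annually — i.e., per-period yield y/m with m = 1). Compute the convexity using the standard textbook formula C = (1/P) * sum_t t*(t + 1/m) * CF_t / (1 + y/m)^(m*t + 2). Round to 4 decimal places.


Coupon per period c = face * coupon_rate / m = 7.100000
Periods per year m = 1; per-period yield y/m = 0.090000
Number of cashflows N = 3
Cashflows (t years, CF_t, discount factor 1/(1+y/m)^(m*t), PV):
  t = 1.0000: CF_t = 7.100000, DF = 0.917431, PV = 6.513761
  t = 2.0000: CF_t = 7.100000, DF = 0.841680, PV = 5.975928
  t = 3.0000: CF_t = 107.100000, DF = 0.772183, PV = 82.700851
Price P = sum_t PV_t = 95.190540
Convexity numerator sum_t t*(t + 1/m) * CF_t / (1+y/m)^(m*t + 2):
  t = 1.0000: term = 10.965005
  t = 2.0000: term = 30.178914
  t = 3.0000: term = 835.291818
Convexity = (1/P) * sum = 876.435737 / 95.190540 = 9.207173

Answer: Convexity = 9.2072


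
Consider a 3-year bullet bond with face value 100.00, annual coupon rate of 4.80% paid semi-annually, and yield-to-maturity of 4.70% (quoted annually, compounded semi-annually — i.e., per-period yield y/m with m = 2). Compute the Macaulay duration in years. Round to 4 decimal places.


Coupon per period c = face * coupon_rate / m = 2.400000
Periods per year m = 2; per-period yield y/m = 0.023500
Number of cashflows N = 6
Cashflows (t years, CF_t, discount factor 1/(1+y/m)^(m*t), PV):
  t = 0.5000: CF_t = 2.400000, DF = 0.977040, PV = 2.344895
  t = 1.0000: CF_t = 2.400000, DF = 0.954606, PV = 2.291055
  t = 1.5000: CF_t = 2.400000, DF = 0.932688, PV = 2.238452
  t = 2.0000: CF_t = 2.400000, DF = 0.911273, PV = 2.187056
  t = 2.5000: CF_t = 2.400000, DF = 0.890350, PV = 2.136840
  t = 3.0000: CF_t = 102.400000, DF = 0.869907, PV = 89.078496
Price P = sum_t PV_t = 100.276793
Macaulay numerator sum_t t * PV_t:
  t * PV_t at t = 0.5000: 1.172447
  t * PV_t at t = 1.0000: 2.291055
  t * PV_t at t = 1.5000: 3.357677
  t * PV_t at t = 2.0000: 4.374111
  t * PV_t at t = 2.5000: 5.342100
  t * PV_t at t = 3.0000: 267.235487
Macaulay duration D = (sum_t t * PV_t) / P = 283.772879 / 100.276793 = 2.829896

Answer: Macaulay duration = 2.8299 years


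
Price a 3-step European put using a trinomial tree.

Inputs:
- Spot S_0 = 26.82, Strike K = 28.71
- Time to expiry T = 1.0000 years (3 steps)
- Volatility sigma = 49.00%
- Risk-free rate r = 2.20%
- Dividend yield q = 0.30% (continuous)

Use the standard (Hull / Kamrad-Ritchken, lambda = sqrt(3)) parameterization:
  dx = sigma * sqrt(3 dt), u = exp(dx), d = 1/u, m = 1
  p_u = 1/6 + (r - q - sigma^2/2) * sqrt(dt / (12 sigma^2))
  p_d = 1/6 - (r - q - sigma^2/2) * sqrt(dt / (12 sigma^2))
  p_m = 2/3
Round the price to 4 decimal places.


dt = T/N = 0.333333; dx = sigma*sqrt(3*dt) = 0.490000
u = exp(dx) = 1.632316; d = 1/u = 0.612626
p_u = 0.132296, p_m = 0.666667, p_d = 0.201037
Discount per step: exp(-r*dt) = 0.992693
Stock lattice S(k, j) with j the centered position index:
  k=0: S(0,+0) = 26.8200
  k=1: S(1,-1) = 16.4306; S(1,+0) = 26.8200; S(1,+1) = 43.7787
  k=2: S(2,-2) = 10.0658; S(2,-1) = 16.4306; S(2,+0) = 26.8200; S(2,+1) = 43.7787; S(2,+2) = 71.4607
  k=3: S(3,-3) = 6.1666; S(3,-2) = 10.0658; S(3,-1) = 16.4306; S(3,+0) = 26.8200; S(3,+1) = 43.7787; S(3,+2) = 71.4607; S(3,+3) = 116.6465
Terminal payoffs V(N, j) = max(K - S_T, 0):
  V(3,-3) = 22.543398; V(3,-2) = 18.644156; V(3,-1) = 12.279360; V(3,+0) = 1.890000; V(3,+1) = 0.000000; V(3,+2) = 0.000000; V(3,+3) = 0.000000
Backward induction: V(k, j) = exp(-r*dt) * [p_u * V(k+1, j+1) + p_m * V(k+1, j) + p_d * V(k+1, j-1)]
  V(2,-2) = exp(-r*dt) * [p_u*12.279360 + p_m*18.644156 + p_d*22.543398] = 18.450214
  V(2,-1) = exp(-r*dt) * [p_u*1.890000 + p_m*12.279360 + p_d*18.644156] = 12.095427
  V(2,+0) = exp(-r*dt) * [p_u*0.000000 + p_m*1.890000 + p_d*12.279360] = 3.701368
  V(2,+1) = exp(-r*dt) * [p_u*0.000000 + p_m*0.000000 + p_d*1.890000] = 0.377185
  V(2,+2) = exp(-r*dt) * [p_u*0.000000 + p_m*0.000000 + p_d*0.000000] = 0.000000
  V(1,-1) = exp(-r*dt) * [p_u*3.701368 + p_m*12.095427 + p_d*18.450214] = 12.172881
  V(1,+0) = exp(-r*dt) * [p_u*0.377185 + p_m*3.701368 + p_d*12.095427] = 4.912951
  V(1,+1) = exp(-r*dt) * [p_u*0.000000 + p_m*0.377185 + p_d*3.701368] = 0.988296
  V(0,+0) = exp(-r*dt) * [p_u*0.988296 + p_m*4.912951 + p_d*12.172881] = 5.810486

Answer: Price = V(0,0) = 5.8105


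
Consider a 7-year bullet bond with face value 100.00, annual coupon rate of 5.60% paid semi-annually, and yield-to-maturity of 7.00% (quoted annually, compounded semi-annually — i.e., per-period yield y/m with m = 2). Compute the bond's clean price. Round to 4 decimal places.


Coupon per period c = face * coupon_rate / m = 2.800000
Periods per year m = 2; per-period yield y/m = 0.035000
Number of cashflows N = 14
Cashflows (t years, CF_t, discount factor 1/(1+y/m)^(m*t), PV):
  t = 0.5000: CF_t = 2.800000, DF = 0.966184, PV = 2.705314
  t = 1.0000: CF_t = 2.800000, DF = 0.933511, PV = 2.613830
  t = 1.5000: CF_t = 2.800000, DF = 0.901943, PV = 2.525440
  t = 2.0000: CF_t = 2.800000, DF = 0.871442, PV = 2.440038
  t = 2.5000: CF_t = 2.800000, DF = 0.841973, PV = 2.357525
  t = 3.0000: CF_t = 2.800000, DF = 0.813501, PV = 2.277802
  t = 3.5000: CF_t = 2.800000, DF = 0.785991, PV = 2.200775
  t = 4.0000: CF_t = 2.800000, DF = 0.759412, PV = 2.126352
  t = 4.5000: CF_t = 2.800000, DF = 0.733731, PV = 2.054447
  t = 5.0000: CF_t = 2.800000, DF = 0.708919, PV = 1.984973
  t = 5.5000: CF_t = 2.800000, DF = 0.684946, PV = 1.917848
  t = 6.0000: CF_t = 2.800000, DF = 0.661783, PV = 1.852993
  t = 6.5000: CF_t = 2.800000, DF = 0.639404, PV = 1.790332
  t = 7.0000: CF_t = 102.800000, DF = 0.617782, PV = 63.507968
Price P = sum_t PV_t = 92.355636

Answer: Price = 92.3556


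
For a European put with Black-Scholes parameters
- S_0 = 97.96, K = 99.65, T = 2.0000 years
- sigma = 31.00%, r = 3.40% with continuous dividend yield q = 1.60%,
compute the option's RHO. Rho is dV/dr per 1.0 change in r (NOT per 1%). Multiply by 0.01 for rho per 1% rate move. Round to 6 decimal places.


d1 = 0.2623028239; d2 = -0.1761033804
phi(d1) = 0.3854514945; exp(-qT) = 0.9685065821; exp(-rT) = 0.9342604736
N(-d2) = 0.5698936374
Rho = -K*T*exp(-rT)*N(-d2) = -99.6500 * 2.0000 * 0.9342604736 * 0.5698936374 = -106.113120

Answer: Rho = -106.113120


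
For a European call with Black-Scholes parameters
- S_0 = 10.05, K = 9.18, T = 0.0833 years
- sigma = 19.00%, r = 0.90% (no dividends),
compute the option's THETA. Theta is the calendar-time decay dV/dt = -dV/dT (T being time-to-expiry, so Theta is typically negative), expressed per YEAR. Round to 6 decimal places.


Answer: Theta = -0.393596

Derivation:
d1 = 1.6922548469; d2 = 1.6374175421
phi(d1) = 0.0952927291; exp(-qT) = 1.0000000000; exp(-rT) = 0.9992505810
Theta = -S*exp(-qT)*phi(d1)*sigma/(2*sqrt(T)) - r*K*exp(-rT)*N(d2) + q*S*exp(-qT)*N(d1)
N(d1) = 0.9547013035; N(d2) = 0.9492283723; sqrt(T) = 0.2886173938
Term 1 = -10.0500 * 1.0000000000 * 0.0952927291 * 0.1900 / (2 * 0.2886173938) = -0.3152295567
Term 2 = -0.0090 * 9.1800 * 0.9992505810 * 0.9492283723 = -0.0783664747
Term 3 = 0 (no dividend yield, q = 0)
Theta = -0.3152295567 + (-0.0783664747) + (0.0000000000) = -0.393596


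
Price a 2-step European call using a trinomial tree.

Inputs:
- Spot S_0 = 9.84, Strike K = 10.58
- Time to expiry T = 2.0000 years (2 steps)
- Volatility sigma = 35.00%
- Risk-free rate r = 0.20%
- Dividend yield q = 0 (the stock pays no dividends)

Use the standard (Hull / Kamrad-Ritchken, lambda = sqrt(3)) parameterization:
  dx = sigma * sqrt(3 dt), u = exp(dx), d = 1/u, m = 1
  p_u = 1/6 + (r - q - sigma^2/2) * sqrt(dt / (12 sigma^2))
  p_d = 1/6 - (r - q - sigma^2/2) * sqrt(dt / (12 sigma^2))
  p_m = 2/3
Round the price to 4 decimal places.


dt = T/N = 1.000000; dx = sigma*sqrt(3*dt) = 0.606218
u = exp(dx) = 1.833484; d = 1/u = 0.545410
p_u = 0.117798, p_m = 0.666667, p_d = 0.215535
Discount per step: exp(-r*dt) = 0.998002
Stock lattice S(k, j) with j the centered position index:
  k=0: S(0,+0) = 9.8400
  k=1: S(1,-1) = 5.3668; S(1,+0) = 9.8400; S(1,+1) = 18.0415
  k=2: S(2,-2) = 2.9271; S(2,-1) = 5.3668; S(2,+0) = 9.8400; S(2,+1) = 18.0415; S(2,+2) = 33.0788
Terminal payoffs V(N, j) = max(S_T - K, 0):
  V(2,-2) = 0.000000; V(2,-1) = 0.000000; V(2,+0) = 0.000000; V(2,+1) = 7.461479; V(2,+2) = 22.498756
Backward induction: V(k, j) = exp(-r*dt) * [p_u * V(k+1, j+1) + p_m * V(k+1, j) + p_d * V(k+1, j-1)]
  V(1,-1) = exp(-r*dt) * [p_u*0.000000 + p_m*0.000000 + p_d*0.000000] = 0.000000
  V(1,+0) = exp(-r*dt) * [p_u*7.461479 + p_m*0.000000 + p_d*0.000000] = 0.877192
  V(1,+1) = exp(-r*dt) * [p_u*22.498756 + p_m*7.461479 + p_d*0.000000] = 7.609396
  V(0,+0) = exp(-r*dt) * [p_u*7.609396 + p_m*0.877192 + p_d*0.000000] = 1.478207

Answer: Price = V(0,0) = 1.4782


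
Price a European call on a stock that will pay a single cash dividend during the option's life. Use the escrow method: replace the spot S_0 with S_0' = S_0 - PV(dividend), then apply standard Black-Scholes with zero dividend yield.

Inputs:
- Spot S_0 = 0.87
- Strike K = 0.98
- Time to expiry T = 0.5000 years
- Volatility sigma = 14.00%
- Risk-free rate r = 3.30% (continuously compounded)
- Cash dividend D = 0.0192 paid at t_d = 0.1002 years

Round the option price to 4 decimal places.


Answer: Price = 0.0044

Derivation:
PV(D) = D * exp(-r * t_d) = 0.0192 * 0.99669886 = 0.01913662
S_0' = S_0 - PV(D) = 0.8700 - 0.01913662 = 0.85086338
d1 = (ln(S_0'/K) + (r + sigma^2/2)*T) / (sigma*sqrt(T)) = -1.21118295
d2 = d1 - sigma*sqrt(T) = -1.31017789
exp(-rT) = 0.98363538
N(d1) = 0.11291265; N(d2) = 0.09506783
C = S_0' * N(d1) - K * exp(-rT) * N(d2) = 0.85086338 * 0.11291265 - 0.9800 * 0.98363538 * 0.09506783 = 0.0044


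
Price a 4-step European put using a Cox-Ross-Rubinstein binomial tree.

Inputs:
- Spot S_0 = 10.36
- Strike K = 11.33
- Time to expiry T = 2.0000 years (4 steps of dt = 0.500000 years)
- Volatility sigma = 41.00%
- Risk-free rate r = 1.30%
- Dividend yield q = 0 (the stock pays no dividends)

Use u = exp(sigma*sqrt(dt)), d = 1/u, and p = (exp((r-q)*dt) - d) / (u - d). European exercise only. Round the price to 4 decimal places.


Answer: Price = V(0,0) = 2.7927

Derivation:
dt = T/N = 0.500000
u = exp(sigma*sqrt(dt)) = 1.336312; d = 1/u = 0.748328
p = (exp((r-q)*dt) - d) / (u - d) = 0.439116
Discount per step: exp(-r*dt) = 0.993521
Stock lattice S(k, i) with i counting down-moves:
  k=0: S(0,0) = 10.3600
  k=1: S(1,0) = 13.8442; S(1,1) = 7.7527
  k=2: S(2,0) = 18.5002; S(2,1) = 10.3600; S(2,2) = 5.8015
  k=3: S(3,0) = 24.7220; S(3,1) = 13.8442; S(3,2) = 7.7527; S(3,3) = 4.3415
  k=4: S(4,0) = 33.0363; S(4,1) = 18.5002; S(4,2) = 10.3600; S(4,3) = 5.8015; S(4,4) = 3.2488
Terminal payoffs V(N, i) = max(K - S_T, 0):
  V(4,0) = 0.000000; V(4,1) = 0.000000; V(4,2) = 0.970000; V(4,3) = 5.528453; V(4,4) = 8.081163
Backward induction: V(k, i) = exp(-r*dt) * [p * V(k+1, i) + (1-p) * V(k+1, i+1)].
  V(3,0) = exp(-r*dt) * [p*0.000000 + (1-p)*0.000000] = 0.000000
  V(3,1) = exp(-r*dt) * [p*0.000000 + (1-p)*0.970000] = 0.540533
  V(3,2) = exp(-r*dt) * [p*0.970000 + (1-p)*5.528453] = 3.503915
  V(3,3) = exp(-r*dt) * [p*5.528453 + (1-p)*8.081163] = 6.915133
  V(2,0) = exp(-r*dt) * [p*0.000000 + (1-p)*0.540533] = 0.301212
  V(2,1) = exp(-r*dt) * [p*0.540533 + (1-p)*3.503915] = 2.188377
  V(2,2) = exp(-r*dt) * [p*3.503915 + (1-p)*6.915133] = 5.382116
  V(1,0) = exp(-r*dt) * [p*0.301212 + (1-p)*2.188377] = 1.350884
  V(1,1) = exp(-r*dt) * [p*2.188377 + (1-p)*5.382116] = 3.953911
  V(0,0) = exp(-r*dt) * [p*1.350884 + (1-p)*3.953911] = 2.792669


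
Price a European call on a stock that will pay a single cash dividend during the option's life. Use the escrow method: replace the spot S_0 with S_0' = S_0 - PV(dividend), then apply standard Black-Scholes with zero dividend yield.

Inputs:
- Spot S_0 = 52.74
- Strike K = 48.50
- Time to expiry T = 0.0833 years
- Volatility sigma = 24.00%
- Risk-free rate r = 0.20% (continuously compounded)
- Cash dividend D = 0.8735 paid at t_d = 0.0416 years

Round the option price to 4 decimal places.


PV(D) = D * exp(-r * t_d) = 0.8735 * 0.99991680 = 0.87342733
S_0' = S_0 - PV(D) = 52.7400 - 0.87342733 = 51.86657267
d1 = (ln(S_0'/K) + (r + sigma^2/2)*T) / (sigma*sqrt(T)) = 1.00589273
d2 = d1 - sigma*sqrt(T) = 0.93662455
exp(-rT) = 0.99983341
N(d1) = 0.84276641; N(d2) = 0.82552414
C = S_0' * N(d1) - K * exp(-rT) * N(d2) = 51.86657267 * 0.84276641 - 48.5000 * 0.99983341 * 0.82552414 = 3.6802

Answer: Price = 3.6802


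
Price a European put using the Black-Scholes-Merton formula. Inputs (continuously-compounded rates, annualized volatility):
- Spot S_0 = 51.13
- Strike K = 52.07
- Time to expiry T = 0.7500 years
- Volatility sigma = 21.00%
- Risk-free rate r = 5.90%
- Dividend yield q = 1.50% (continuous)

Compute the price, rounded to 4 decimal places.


Answer: Price = 3.2773

Derivation:
d1 = (ln(S/K) + (r - q + 0.5*sigma^2) * T) / (sigma * sqrt(T)) = 0.17221502
d2 = d1 - sigma * sqrt(T) = -0.00965032
exp(-rT) = 0.95671475; exp(-qT) = 0.98881304
P = K * exp(-rT) * N(-d2) - S_0 * exp(-qT) * N(-d1)
N(-d1) = 0.43163425; N(-d2) = 0.50384986
P = 52.0700 * 0.95671475 * 0.50384986 - 51.1300 * 0.98881304 * 0.43163425 = 3.2773


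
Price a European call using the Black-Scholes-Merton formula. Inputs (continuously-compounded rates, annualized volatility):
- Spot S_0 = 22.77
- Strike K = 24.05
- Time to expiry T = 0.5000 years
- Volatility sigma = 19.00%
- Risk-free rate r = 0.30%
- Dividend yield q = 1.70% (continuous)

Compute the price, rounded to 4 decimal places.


d1 = (ln(S/K) + (r - q + 0.5*sigma^2) * T) / (sigma * sqrt(T)) = -0.39200598
d2 = d1 - sigma * sqrt(T) = -0.52635627
exp(-rT) = 0.99850112; exp(-qT) = 0.99153602
C = S_0 * exp(-qT) * N(d1) - K * exp(-rT) * N(d2)
N(d1) = 0.34752690; N(d2) = 0.29932035
C = 22.7700 * 0.99153602 * 0.34752690 - 24.0500 * 0.99850112 * 0.29932035 = 0.6583

Answer: Price = 0.6583


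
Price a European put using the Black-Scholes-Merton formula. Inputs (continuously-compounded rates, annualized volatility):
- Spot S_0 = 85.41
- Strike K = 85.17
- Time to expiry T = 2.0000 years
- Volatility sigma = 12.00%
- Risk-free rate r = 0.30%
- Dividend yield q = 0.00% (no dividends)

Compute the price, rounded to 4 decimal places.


Answer: Price = 5.3832

Derivation:
d1 = (ln(S/K) + (r - q + 0.5*sigma^2) * T) / (sigma * sqrt(T)) = 0.13678940
d2 = d1 - sigma * sqrt(T) = -0.03291623
exp(-rT) = 0.99401796; exp(-qT) = 1.00000000
P = K * exp(-rT) * N(-d2) - S_0 * exp(-qT) * N(-d1)
N(-d1) = 0.44559863; N(-d2) = 0.51312930
P = 85.1700 * 0.99401796 * 0.51312930 - 85.4100 * 1.00000000 * 0.44559863 = 5.3832


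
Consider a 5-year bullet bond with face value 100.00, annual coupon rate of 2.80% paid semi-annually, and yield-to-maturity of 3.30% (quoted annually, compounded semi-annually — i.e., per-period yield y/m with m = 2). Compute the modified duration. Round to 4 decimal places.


Answer: Modified duration = 4.6200

Derivation:
Coupon per period c = face * coupon_rate / m = 1.400000
Periods per year m = 2; per-period yield y/m = 0.016500
Number of cashflows N = 10
Cashflows (t years, CF_t, discount factor 1/(1+y/m)^(m*t), PV):
  t = 0.5000: CF_t = 1.400000, DF = 0.983768, PV = 1.377275
  t = 1.0000: CF_t = 1.400000, DF = 0.967799, PV = 1.354919
  t = 1.5000: CF_t = 1.400000, DF = 0.952090, PV = 1.332926
  t = 2.0000: CF_t = 1.400000, DF = 0.936635, PV = 1.311289
  t = 2.5000: CF_t = 1.400000, DF = 0.921432, PV = 1.290004
  t = 3.0000: CF_t = 1.400000, DF = 0.906475, PV = 1.269065
  t = 3.5000: CF_t = 1.400000, DF = 0.891761, PV = 1.248465
  t = 4.0000: CF_t = 1.400000, DF = 0.877285, PV = 1.228200
  t = 4.5000: CF_t = 1.400000, DF = 0.863045, PV = 1.208263
  t = 5.0000: CF_t = 101.400000, DF = 0.849036, PV = 86.092263
Price P = sum_t PV_t = 97.712669
First compute Macaulay numerator sum_t t * PV_t:
  t * PV_t at t = 0.5000: 0.688637
  t * PV_t at t = 1.0000: 1.354919
  t * PV_t at t = 1.5000: 1.999388
  t * PV_t at t = 2.0000: 2.622579
  t * PV_t at t = 2.5000: 3.225010
  t * PV_t at t = 3.0000: 3.807194
  t * PV_t at t = 3.5000: 4.369627
  t * PV_t at t = 4.0000: 4.912799
  t * PV_t at t = 4.5000: 5.437185
  t * PV_t at t = 5.0000: 430.461317
Macaulay duration D = 458.878655 / 97.712669 = 4.696204
Modified duration = D / (1 + y/m) = 4.696204 / (1 + 0.016500) = 4.619975


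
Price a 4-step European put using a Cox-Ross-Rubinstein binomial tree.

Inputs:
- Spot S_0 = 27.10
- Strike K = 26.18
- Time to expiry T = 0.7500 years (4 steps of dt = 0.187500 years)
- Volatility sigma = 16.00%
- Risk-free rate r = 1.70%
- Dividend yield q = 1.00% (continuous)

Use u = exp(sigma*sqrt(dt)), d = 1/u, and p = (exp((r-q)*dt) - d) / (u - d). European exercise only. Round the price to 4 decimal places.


dt = T/N = 0.187500
u = exp(sigma*sqrt(dt)) = 1.071738; d = 1/u = 0.933063
p = (exp((r-q)*dt) - d) / (u - d) = 0.492157
Discount per step: exp(-r*dt) = 0.996818
Stock lattice S(k, i) with i counting down-moves:
  k=0: S(0,0) = 27.1000
  k=1: S(1,0) = 29.0441; S(1,1) = 25.2860
  k=2: S(2,0) = 31.1277; S(2,1) = 27.1000; S(2,2) = 23.5935
  k=3: S(3,0) = 33.3607; S(3,1) = 29.0441; S(3,2) = 25.2860; S(3,3) = 22.0142
  k=4: S(4,0) = 35.7540; S(4,1) = 31.1277; S(4,2) = 27.1000; S(4,3) = 23.5935; S(4,4) = 20.5406
Terminal payoffs V(N, i) = max(K - S_T, 0):
  V(4,0) = 0.000000; V(4,1) = 0.000000; V(4,2) = 0.000000; V(4,3) = 2.586537; V(4,4) = 5.639355
Backward induction: V(k, i) = exp(-r*dt) * [p * V(k+1, i) + (1-p) * V(k+1, i+1)].
  V(3,0) = exp(-r*dt) * [p*0.000000 + (1-p)*0.000000] = 0.000000
  V(3,1) = exp(-r*dt) * [p*0.000000 + (1-p)*0.000000] = 0.000000
  V(3,2) = exp(-r*dt) * [p*0.000000 + (1-p)*2.586537] = 1.309374
  V(3,3) = exp(-r*dt) * [p*2.586537 + (1-p)*5.639355] = 4.123724
  V(2,0) = exp(-r*dt) * [p*0.000000 + (1-p)*0.000000] = 0.000000
  V(2,1) = exp(-r*dt) * [p*0.000000 + (1-p)*1.309374] = 0.662840
  V(2,2) = exp(-r*dt) * [p*1.309374 + (1-p)*4.123724] = 2.729906
  V(1,0) = exp(-r*dt) * [p*0.000000 + (1-p)*0.662840] = 0.335547
  V(1,1) = exp(-r*dt) * [p*0.662840 + (1-p)*2.729906] = 1.707134
  V(0,0) = exp(-r*dt) * [p*0.335547 + (1-p)*1.707134] = 1.028813

Answer: Price = V(0,0) = 1.0288


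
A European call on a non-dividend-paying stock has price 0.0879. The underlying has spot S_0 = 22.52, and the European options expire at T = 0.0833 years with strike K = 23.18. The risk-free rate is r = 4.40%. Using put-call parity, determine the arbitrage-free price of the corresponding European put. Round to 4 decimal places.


Put-call parity: C - P = S_0 * exp(-qT) - K * exp(-rT).
S_0 * exp(-qT) = 22.5200 * 1.00000000 = 22.52000000
K * exp(-rT) = 23.1800 * 0.99634151 = 23.09519617
P = C - S*exp(-qT) + K*exp(-rT)
P = 0.0879 - 22.52000000 + 23.09519617 = 0.6631

Answer: Put price = 0.6631


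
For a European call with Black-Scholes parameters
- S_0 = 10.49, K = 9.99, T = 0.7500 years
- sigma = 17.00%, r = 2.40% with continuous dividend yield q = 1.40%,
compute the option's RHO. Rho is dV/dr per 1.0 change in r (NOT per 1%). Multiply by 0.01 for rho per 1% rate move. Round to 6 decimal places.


d1 = 0.4562787613; d2 = 0.3090544427
phi(d1) = 0.3595026656; exp(-qT) = 0.9895549326; exp(-rT) = 0.9821610324
N(d2) = 0.6213599434
Rho = K*T*exp(-rT)*N(d2) = 9.9900 * 0.7500 * 0.9821610324 * 0.6213599434 = 4.572489

Answer: Rho = 4.572489


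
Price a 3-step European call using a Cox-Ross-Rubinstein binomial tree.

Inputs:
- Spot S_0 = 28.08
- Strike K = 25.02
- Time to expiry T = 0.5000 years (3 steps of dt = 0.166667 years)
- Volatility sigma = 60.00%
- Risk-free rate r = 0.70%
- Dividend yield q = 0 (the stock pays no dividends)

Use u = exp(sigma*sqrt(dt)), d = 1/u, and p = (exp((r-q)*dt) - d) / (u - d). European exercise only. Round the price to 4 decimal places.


Answer: Price = V(0,0) = 6.4058

Derivation:
dt = T/N = 0.166667
u = exp(sigma*sqrt(dt)) = 1.277556; d = 1/u = 0.782744
p = (exp((r-q)*dt) - d) / (u - d) = 0.441426
Discount per step: exp(-r*dt) = 0.998834
Stock lattice S(k, i) with i counting down-moves:
  k=0: S(0,0) = 28.0800
  k=1: S(1,0) = 35.8738; S(1,1) = 21.9795
  k=2: S(2,0) = 45.8308; S(2,1) = 28.0800; S(2,2) = 17.2043
  k=3: S(3,0) = 58.5514; S(3,1) = 35.8738; S(3,2) = 21.9795; S(3,3) = 13.4666
Terminal payoffs V(N, i) = max(S_T - K, 0):
  V(3,0) = 33.531371; V(3,1) = 10.853776; V(3,2) = 0.000000; V(3,3) = 0.000000
Backward induction: V(k, i) = exp(-r*dt) * [p * V(k+1, i) + (1-p) * V(k+1, i+1)].
  V(2,0) = exp(-r*dt) * [p*33.531371 + (1-p)*10.853776] = 20.839935
  V(2,1) = exp(-r*dt) * [p*10.853776 + (1-p)*0.000000] = 4.785556
  V(2,2) = exp(-r*dt) * [p*0.000000 + (1-p)*0.000000] = 0.000000
  V(1,0) = exp(-r*dt) * [p*20.839935 + (1-p)*4.785556] = 11.858538
  V(1,1) = exp(-r*dt) * [p*4.785556 + (1-p)*0.000000] = 2.110007
  V(0,0) = exp(-r*dt) * [p*11.858538 + (1-p)*2.110007] = 6.405787


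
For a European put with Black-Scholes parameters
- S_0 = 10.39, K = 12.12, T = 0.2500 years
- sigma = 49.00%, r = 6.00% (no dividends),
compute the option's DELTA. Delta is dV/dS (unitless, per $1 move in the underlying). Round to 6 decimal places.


d1 = -0.4449007164; d2 = -0.6899007164
phi(d1) = 0.3613505074; exp(-qT) = 1.0000000000; exp(-rT) = 0.9851119396
N(-d1) = 0.6718042476
Delta = -exp(-qT) * N(-d1) = -1.0000000000 * 0.6718042476 = -0.671804

Answer: Delta = -0.671804


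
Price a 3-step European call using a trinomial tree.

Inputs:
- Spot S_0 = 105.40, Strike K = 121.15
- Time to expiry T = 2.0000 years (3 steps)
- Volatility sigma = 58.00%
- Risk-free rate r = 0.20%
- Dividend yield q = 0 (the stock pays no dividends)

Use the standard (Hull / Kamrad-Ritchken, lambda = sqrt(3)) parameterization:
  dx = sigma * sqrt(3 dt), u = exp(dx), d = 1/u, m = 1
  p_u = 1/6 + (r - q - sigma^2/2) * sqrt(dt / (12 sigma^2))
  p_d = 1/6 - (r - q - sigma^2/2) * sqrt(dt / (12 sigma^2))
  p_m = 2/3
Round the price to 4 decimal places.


dt = T/N = 0.666667; dx = sigma*sqrt(3*dt) = 0.820244
u = exp(dx) = 2.271054; d = 1/u = 0.440324
p_u = 0.099126, p_m = 0.666667, p_d = 0.234208
Discount per step: exp(-r*dt) = 0.998668
Stock lattice S(k, j) with j the centered position index:
  k=0: S(0,+0) = 105.4000
  k=1: S(1,-1) = 46.4102; S(1,+0) = 105.4000; S(1,+1) = 239.3690
  k=2: S(2,-2) = 20.4355; S(2,-1) = 46.4102; S(2,+0) = 105.4000; S(2,+1) = 239.3690; S(2,+2) = 543.6199
  k=3: S(3,-3) = 8.9983; S(3,-2) = 20.4355; S(3,-1) = 46.4102; S(3,+0) = 105.4000; S(3,+1) = 239.3690; S(3,+2) = 543.6199; S(3,+3) = 1234.5900
Terminal payoffs V(N, j) = max(S_T - K, 0):
  V(3,-3) = 0.000000; V(3,-2) = 0.000000; V(3,-1) = 0.000000; V(3,+0) = 0.000000; V(3,+1) = 118.219050; V(3,+2) = 422.469943; V(3,+3) = 1113.440030
Backward induction: V(k, j) = exp(-r*dt) * [p_u * V(k+1, j+1) + p_m * V(k+1, j) + p_d * V(k+1, j-1)]
  V(2,-2) = exp(-r*dt) * [p_u*0.000000 + p_m*0.000000 + p_d*0.000000] = 0.000000
  V(2,-1) = exp(-r*dt) * [p_u*0.000000 + p_m*0.000000 + p_d*0.000000] = 0.000000
  V(2,+0) = exp(-r*dt) * [p_u*118.219050 + p_m*0.000000 + p_d*0.000000] = 11.702941
  V(2,+1) = exp(-r*dt) * [p_u*422.469943 + p_m*118.219050 + p_d*0.000000] = 120.529548
  V(2,+2) = exp(-r*dt) * [p_u*1113.440030 + p_m*422.469943 + p_d*118.219050] = 419.145798
  V(1,-1) = exp(-r*dt) * [p_u*11.702941 + p_m*0.000000 + p_d*0.000000] = 1.158517
  V(1,+0) = exp(-r*dt) * [p_u*120.529548 + p_m*11.702941 + p_d*0.000000] = 19.723231
  V(1,+1) = exp(-r*dt) * [p_u*419.145798 + p_m*120.529548 + p_d*11.702941] = 124.476024
  V(0,+0) = exp(-r*dt) * [p_u*124.476024 + p_m*19.723231 + p_d*1.158517] = 25.724614

Answer: Price = V(0,0) = 25.7246


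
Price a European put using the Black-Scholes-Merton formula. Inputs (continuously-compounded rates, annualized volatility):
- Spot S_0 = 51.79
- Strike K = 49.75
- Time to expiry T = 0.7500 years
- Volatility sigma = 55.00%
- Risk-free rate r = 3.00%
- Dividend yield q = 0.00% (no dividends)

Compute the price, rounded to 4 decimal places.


Answer: Price = 7.9595

Derivation:
d1 = (ln(S/K) + (r - q + 0.5*sigma^2) * T) / (sigma * sqrt(T)) = 0.36976475
d2 = d1 - sigma * sqrt(T) = -0.10654922
exp(-rT) = 0.97775124; exp(-qT) = 1.00000000
P = K * exp(-rT) * N(-d2) - S_0 * exp(-qT) * N(-d1)
N(-d1) = 0.35577889; N(-d2) = 0.54242670
P = 49.7500 * 0.97775124 * 0.54242670 - 51.7900 * 1.00000000 * 0.35577889 = 7.9595


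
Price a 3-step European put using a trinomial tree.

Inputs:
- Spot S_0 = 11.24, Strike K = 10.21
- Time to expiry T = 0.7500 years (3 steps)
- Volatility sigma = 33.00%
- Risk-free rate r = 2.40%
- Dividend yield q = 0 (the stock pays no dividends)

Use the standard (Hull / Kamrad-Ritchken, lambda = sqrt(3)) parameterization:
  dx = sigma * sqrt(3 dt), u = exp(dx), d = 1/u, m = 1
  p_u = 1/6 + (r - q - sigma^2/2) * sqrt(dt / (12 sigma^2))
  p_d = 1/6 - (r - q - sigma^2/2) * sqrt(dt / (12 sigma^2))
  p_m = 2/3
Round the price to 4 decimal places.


dt = T/N = 0.250000; dx = sigma*sqrt(3*dt) = 0.285788
u = exp(dx) = 1.330811; d = 1/u = 0.751422
p_u = 0.153348, p_m = 0.666667, p_d = 0.179985
Discount per step: exp(-r*dt) = 0.994018
Stock lattice S(k, j) with j the centered position index:
  k=0: S(0,+0) = 11.2400
  k=1: S(1,-1) = 8.4460; S(1,+0) = 11.2400; S(1,+1) = 14.9583
  k=2: S(2,-2) = 6.3465; S(2,-1) = 8.4460; S(2,+0) = 11.2400; S(2,+1) = 14.9583; S(2,+2) = 19.9067
  k=3: S(3,-3) = 4.7689; S(3,-2) = 6.3465; S(3,-1) = 8.4460; S(3,+0) = 11.2400; S(3,+1) = 14.9583; S(3,+2) = 19.9067; S(3,+3) = 26.4920
Terminal payoffs V(N, j) = max(K - S_T, 0):
  V(3,-3) = 5.441109; V(3,-2) = 3.863509; V(3,-1) = 1.764021; V(3,+0) = 0.000000; V(3,+1) = 0.000000; V(3,+2) = 0.000000; V(3,+3) = 0.000000
Backward induction: V(k, j) = exp(-r*dt) * [p_u * V(k+1, j+1) + p_m * V(k+1, j) + p_d * V(k+1, j-1)]
  V(2,-2) = exp(-r*dt) * [p_u*1.764021 + p_m*3.863509 + p_d*5.441109] = 3.802616
  V(2,-1) = exp(-r*dt) * [p_u*0.000000 + p_m*1.764021 + p_d*3.863509] = 1.860193
  V(2,+0) = exp(-r*dt) * [p_u*0.000000 + p_m*0.000000 + p_d*1.764021] = 0.315598
  V(2,+1) = exp(-r*dt) * [p_u*0.000000 + p_m*0.000000 + p_d*0.000000] = 0.000000
  V(2,+2) = exp(-r*dt) * [p_u*0.000000 + p_m*0.000000 + p_d*0.000000] = 0.000000
  V(1,-1) = exp(-r*dt) * [p_u*0.315598 + p_m*1.860193 + p_d*3.802616] = 1.961137
  V(1,+0) = exp(-r*dt) * [p_u*0.000000 + p_m*0.315598 + p_d*1.860193] = 0.541944
  V(1,+1) = exp(-r*dt) * [p_u*0.000000 + p_m*0.000000 + p_d*0.315598] = 0.056463
  V(0,+0) = exp(-r*dt) * [p_u*0.056463 + p_m*0.541944 + p_d*1.961137] = 0.718606

Answer: Price = V(0,0) = 0.7186


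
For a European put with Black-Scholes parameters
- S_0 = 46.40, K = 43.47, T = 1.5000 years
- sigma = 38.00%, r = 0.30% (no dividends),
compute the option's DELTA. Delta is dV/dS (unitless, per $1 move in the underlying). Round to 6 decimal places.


Answer: Delta = -0.351036

Derivation:
d1 = 0.3825252409; d2 = -0.0828778103
phi(d1) = 0.3707967118; exp(-qT) = 1.0000000000; exp(-rT) = 0.9955101098
N(-d1) = 0.3510359052
Delta = -exp(-qT) * N(-d1) = -1.0000000000 * 0.3510359052 = -0.351036


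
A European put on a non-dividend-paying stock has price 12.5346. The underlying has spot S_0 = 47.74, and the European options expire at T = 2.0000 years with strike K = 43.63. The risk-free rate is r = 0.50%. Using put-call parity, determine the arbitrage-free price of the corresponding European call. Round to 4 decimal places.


Put-call parity: C - P = S_0 * exp(-qT) - K * exp(-rT).
S_0 * exp(-qT) = 47.7400 * 1.00000000 = 47.74000000
K * exp(-rT) = 43.6300 * 0.99004983 = 43.19587425
C = P + S*exp(-qT) - K*exp(-rT)
C = 12.5346 + 47.74000000 - 43.19587425 = 17.0787

Answer: Call price = 17.0787


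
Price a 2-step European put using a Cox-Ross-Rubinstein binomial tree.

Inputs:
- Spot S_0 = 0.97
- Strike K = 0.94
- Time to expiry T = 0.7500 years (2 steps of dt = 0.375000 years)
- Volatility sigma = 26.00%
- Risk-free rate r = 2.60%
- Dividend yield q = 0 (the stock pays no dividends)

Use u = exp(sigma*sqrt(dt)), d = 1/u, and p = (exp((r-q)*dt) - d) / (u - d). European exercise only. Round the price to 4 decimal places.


Answer: Price = V(0,0) = 0.0596

Derivation:
dt = T/N = 0.375000
u = exp(sigma*sqrt(dt)) = 1.172592; d = 1/u = 0.852811
p = (exp((r-q)*dt) - d) / (u - d) = 0.490918
Discount per step: exp(-r*dt) = 0.990297
Stock lattice S(k, i) with i counting down-moves:
  k=0: S(0,0) = 0.9700
  k=1: S(1,0) = 1.1374; S(1,1) = 0.8272
  k=2: S(2,0) = 1.3337; S(2,1) = 0.9700; S(2,2) = 0.7055
Terminal payoffs V(N, i) = max(K - S_T, 0):
  V(2,0) = 0.000000; V(2,1) = 0.000000; V(2,2) = 0.234531
Backward induction: V(k, i) = exp(-r*dt) * [p * V(k+1, i) + (1-p) * V(k+1, i+1)].
  V(1,0) = exp(-r*dt) * [p*0.000000 + (1-p)*0.000000] = 0.000000
  V(1,1) = exp(-r*dt) * [p*0.000000 + (1-p)*0.234531] = 0.118237
  V(0,0) = exp(-r*dt) * [p*0.000000 + (1-p)*0.118237] = 0.059608


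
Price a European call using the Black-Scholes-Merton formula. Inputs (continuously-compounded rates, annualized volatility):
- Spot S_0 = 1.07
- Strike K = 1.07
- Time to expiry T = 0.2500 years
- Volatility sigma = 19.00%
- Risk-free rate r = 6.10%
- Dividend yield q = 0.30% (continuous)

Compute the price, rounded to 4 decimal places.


d1 = (ln(S/K) + (r - q + 0.5*sigma^2) * T) / (sigma * sqrt(T)) = 0.20013158
d2 = d1 - sigma * sqrt(T) = 0.10513158
exp(-rT) = 0.98486569; exp(-qT) = 0.99925028
C = S_0 * exp(-qT) * N(d1) - K * exp(-rT) * N(d2)
N(d1) = 0.57931116; N(d2) = 0.54186430
C = 1.0700 * 0.99925028 * 0.57931116 - 1.0700 * 0.98486569 * 0.54186430 = 0.0484

Answer: Price = 0.0484


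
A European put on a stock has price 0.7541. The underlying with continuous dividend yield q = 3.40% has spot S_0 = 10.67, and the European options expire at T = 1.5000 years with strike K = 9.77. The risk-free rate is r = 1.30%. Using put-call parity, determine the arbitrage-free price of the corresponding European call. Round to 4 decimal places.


Put-call parity: C - P = S_0 * exp(-qT) - K * exp(-rT).
S_0 * exp(-qT) = 10.6700 * 0.95027867 = 10.13947341
K * exp(-rT) = 9.7700 * 0.98068890 = 9.58133051
C = P + S*exp(-qT) - K*exp(-rT)
C = 0.7541 + 10.13947341 - 9.58133051 = 1.3122

Answer: Call price = 1.3122


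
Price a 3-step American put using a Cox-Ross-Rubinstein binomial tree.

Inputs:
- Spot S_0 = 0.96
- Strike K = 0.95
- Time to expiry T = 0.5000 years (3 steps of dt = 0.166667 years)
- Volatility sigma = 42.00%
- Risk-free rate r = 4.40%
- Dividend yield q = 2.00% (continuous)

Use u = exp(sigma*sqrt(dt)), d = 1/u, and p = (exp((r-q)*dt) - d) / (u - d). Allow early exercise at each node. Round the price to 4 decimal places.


Answer: Price = V(0,0) = 0.1113

Derivation:
dt = T/N = 0.166667
u = exp(sigma*sqrt(dt)) = 1.187042; d = 1/u = 0.842430
p = (exp((r-q)*dt) - d) / (u - d) = 0.468869
Discount per step: exp(-r*dt) = 0.992693
Stock lattice S(k, i) with i counting down-moves:
  k=0: S(0,0) = 0.9600
  k=1: S(1,0) = 1.1396; S(1,1) = 0.8087
  k=2: S(2,0) = 1.3527; S(2,1) = 0.9600; S(2,2) = 0.6813
  k=3: S(3,0) = 1.6057; S(3,1) = 1.1396; S(3,2) = 0.8087; S(3,3) = 0.5739
Terminal payoffs V(N, i) = max(K - S_T, 0):
  V(3,0) = 0.000000; V(3,1) = 0.000000; V(3,2) = 0.141267; V(3,3) = 0.376051
Backward induction: V(k, i) = exp(-r*dt) * [p * V(k+1, i) + (1-p) * V(k+1, i+1)]; then take max(V_cont, immediate exercise) for American.
  V(2,0) = exp(-r*dt) * [p*0.000000 + (1-p)*0.000000] = 0.000000; exercise = 0.000000; V(2,0) = max -> 0.000000
  V(2,1) = exp(-r*dt) * [p*0.000000 + (1-p)*0.141267] = 0.074483; exercise = 0.000000; V(2,1) = max -> 0.074483
  V(2,2) = exp(-r*dt) * [p*0.141267 + (1-p)*0.376051] = 0.264025; exercise = 0.268699; V(2,2) = max -> 0.268699
  V(1,0) = exp(-r*dt) * [p*0.000000 + (1-p)*0.074483] = 0.039271; exercise = 0.000000; V(1,0) = max -> 0.039271
  V(1,1) = exp(-r*dt) * [p*0.074483 + (1-p)*0.268699] = 0.176339; exercise = 0.141267; V(1,1) = max -> 0.176339
  V(0,0) = exp(-r*dt) * [p*0.039271 + (1-p)*0.176339] = 0.111253; exercise = 0.000000; V(0,0) = max -> 0.111253


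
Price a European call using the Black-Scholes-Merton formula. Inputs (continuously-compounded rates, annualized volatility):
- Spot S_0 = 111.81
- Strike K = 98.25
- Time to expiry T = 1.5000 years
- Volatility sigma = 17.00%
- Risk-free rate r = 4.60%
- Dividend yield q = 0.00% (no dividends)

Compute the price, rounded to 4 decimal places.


Answer: Price = 22.0259

Derivation:
d1 = (ln(S/K) + (r - q + 0.5*sigma^2) * T) / (sigma * sqrt(T)) = 1.05645413
d2 = d1 - sigma * sqrt(T) = 0.84824750
exp(-rT) = 0.93332668; exp(-qT) = 1.00000000
C = S_0 * exp(-qT) * N(d1) - K * exp(-rT) * N(d2)
N(d1) = 0.85461961; N(d2) = 0.80184993
C = 111.8100 * 1.00000000 * 0.85461961 - 98.2500 * 0.93332668 * 0.80184993 = 22.0259


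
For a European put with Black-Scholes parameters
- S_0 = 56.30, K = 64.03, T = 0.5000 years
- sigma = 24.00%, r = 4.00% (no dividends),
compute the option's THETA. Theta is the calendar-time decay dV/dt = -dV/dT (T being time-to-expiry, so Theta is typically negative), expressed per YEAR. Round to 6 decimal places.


d1 = -0.5554158090; d2 = -0.7251214365
phi(d1) = 0.3419188353; exp(-qT) = 1.0000000000; exp(-rT) = 0.9801986733
Theta = -S*exp(-qT)*phi(d1)*sigma/(2*sqrt(T)) + r*K*exp(-rT)*N(-d2) - q*S*exp(-qT)*N(-d1)
N(-d1) = 0.7106948591; N(-d2) = 0.7658112327; sqrt(T) = 0.7071067812
Term 1 = -56.3000 * 1.0000000000 * 0.3419188353 * 0.2400 / (2 * 0.7071067812) = -3.2668384927
Term 2 = 0.0400 * 64.0300 * 0.9801986733 * 0.7658112327 = 1.9225574916
Term 3 = 0 (no dividend yield, q = 0)
Theta = -3.2668384927 + (1.9225574916) + (0.0000000000) = -1.344281

Answer: Theta = -1.344281


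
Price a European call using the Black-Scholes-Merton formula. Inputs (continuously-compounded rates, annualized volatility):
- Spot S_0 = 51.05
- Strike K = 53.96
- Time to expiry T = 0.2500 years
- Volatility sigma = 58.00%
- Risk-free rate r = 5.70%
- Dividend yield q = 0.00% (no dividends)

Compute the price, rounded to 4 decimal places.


Answer: Price = 4.9961

Derivation:
d1 = (ln(S/K) + (r - q + 0.5*sigma^2) * T) / (sigma * sqrt(T)) = 0.00297418
d2 = d1 - sigma * sqrt(T) = -0.28702582
exp(-rT) = 0.98585105; exp(-qT) = 1.00000000
C = S_0 * exp(-qT) * N(d1) - K * exp(-rT) * N(d2)
N(d1) = 0.50118653; N(d2) = 0.38704628
C = 51.0500 * 1.00000000 * 0.50118653 - 53.9600 * 0.98585105 * 0.38704628 = 4.9961


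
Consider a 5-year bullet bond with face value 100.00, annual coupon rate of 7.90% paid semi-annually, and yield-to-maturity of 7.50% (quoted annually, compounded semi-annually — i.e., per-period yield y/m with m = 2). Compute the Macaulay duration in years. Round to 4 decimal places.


Answer: Macaulay duration = 4.2335 years

Derivation:
Coupon per period c = face * coupon_rate / m = 3.950000
Periods per year m = 2; per-period yield y/m = 0.037500
Number of cashflows N = 10
Cashflows (t years, CF_t, discount factor 1/(1+y/m)^(m*t), PV):
  t = 0.5000: CF_t = 3.950000, DF = 0.963855, PV = 3.807229
  t = 1.0000: CF_t = 3.950000, DF = 0.929017, PV = 3.669618
  t = 1.5000: CF_t = 3.950000, DF = 0.895438, PV = 3.536981
  t = 2.0000: CF_t = 3.950000, DF = 0.863073, PV = 3.409139
  t = 2.5000: CF_t = 3.950000, DF = 0.831878, PV = 3.285917
  t = 3.0000: CF_t = 3.950000, DF = 0.801810, PV = 3.167149
  t = 3.5000: CF_t = 3.950000, DF = 0.772829, PV = 3.052674
  t = 4.0000: CF_t = 3.950000, DF = 0.744895, PV = 2.942336
  t = 4.5000: CF_t = 3.950000, DF = 0.717971, PV = 2.835986
  t = 5.0000: CF_t = 103.950000, DF = 0.692020, PV = 71.935529
Price P = sum_t PV_t = 101.642557
Macaulay numerator sum_t t * PV_t:
  t * PV_t at t = 0.5000: 1.903614
  t * PV_t at t = 1.0000: 3.669618
  t * PV_t at t = 1.5000: 5.305472
  t * PV_t at t = 2.0000: 6.818277
  t * PV_t at t = 2.5000: 8.214792
  t * PV_t at t = 3.0000: 9.501446
  t * PV_t at t = 3.5000: 10.684357
  t * PV_t at t = 4.0000: 11.769344
  t * PV_t at t = 4.5000: 12.761939
  t * PV_t at t = 5.0000: 359.677643
Macaulay duration D = (sum_t t * PV_t) / P = 430.306504 / 101.642557 = 4.233527


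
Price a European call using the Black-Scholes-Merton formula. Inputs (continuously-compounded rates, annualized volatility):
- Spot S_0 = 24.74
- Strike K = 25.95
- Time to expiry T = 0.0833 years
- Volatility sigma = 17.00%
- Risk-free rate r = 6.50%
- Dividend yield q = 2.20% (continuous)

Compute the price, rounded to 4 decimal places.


d1 = (ln(S/K) + (r - q + 0.5*sigma^2) * T) / (sigma * sqrt(T)) = -0.87566892
d2 = d1 - sigma * sqrt(T) = -0.92473387
exp(-rT) = 0.99460013; exp(-qT) = 0.99816908
C = S_0 * exp(-qT) * N(d1) - K * exp(-rT) * N(d2)
N(d1) = 0.19060502; N(d2) = 0.17755218
C = 24.7400 * 0.99816908 * 0.19060502 - 25.9500 * 0.99460013 * 0.17755218 = 0.1243

Answer: Price = 0.1243


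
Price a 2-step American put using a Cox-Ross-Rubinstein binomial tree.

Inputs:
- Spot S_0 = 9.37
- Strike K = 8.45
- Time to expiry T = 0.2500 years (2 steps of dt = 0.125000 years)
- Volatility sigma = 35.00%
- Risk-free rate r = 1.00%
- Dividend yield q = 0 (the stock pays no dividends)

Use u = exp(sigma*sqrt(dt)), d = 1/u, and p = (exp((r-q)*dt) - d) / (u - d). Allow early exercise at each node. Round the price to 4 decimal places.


dt = T/N = 0.125000
u = exp(sigma*sqrt(dt)) = 1.131726; d = 1/u = 0.883606
p = (exp((r-q)*dt) - d) / (u - d) = 0.474145
Discount per step: exp(-r*dt) = 0.998751
Stock lattice S(k, i) with i counting down-moves:
  k=0: S(0,0) = 9.3700
  k=1: S(1,0) = 10.6043; S(1,1) = 8.2794
  k=2: S(2,0) = 12.0011; S(2,1) = 9.3700; S(2,2) = 7.3157
Terminal payoffs V(N, i) = max(K - S_T, 0):
  V(2,0) = 0.000000; V(2,1) = 0.000000; V(2,2) = 1.134278
Backward induction: V(k, i) = exp(-r*dt) * [p * V(k+1, i) + (1-p) * V(k+1, i+1)]; then take max(V_cont, immediate exercise) for American.
  V(1,0) = exp(-r*dt) * [p*0.000000 + (1-p)*0.000000] = 0.000000; exercise = 0.000000; V(1,0) = max -> 0.000000
  V(1,1) = exp(-r*dt) * [p*0.000000 + (1-p)*1.134278] = 0.595721; exercise = 0.170609; V(1,1) = max -> 0.595721
  V(0,0) = exp(-r*dt) * [p*0.000000 + (1-p)*0.595721] = 0.312872; exercise = 0.000000; V(0,0) = max -> 0.312872

Answer: Price = V(0,0) = 0.3129


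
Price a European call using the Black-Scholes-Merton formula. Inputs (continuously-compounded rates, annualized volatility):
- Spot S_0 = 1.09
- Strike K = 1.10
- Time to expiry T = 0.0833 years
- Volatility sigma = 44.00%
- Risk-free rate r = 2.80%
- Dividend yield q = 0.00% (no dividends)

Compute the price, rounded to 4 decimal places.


d1 = (ln(S/K) + (r - q + 0.5*sigma^2) * T) / (sigma * sqrt(T)) = 0.00994834
d2 = d1 - sigma * sqrt(T) = -0.11704331
exp(-rT) = 0.99767032; exp(-qT) = 1.00000000
C = S_0 * exp(-qT) * N(d1) - K * exp(-rT) * N(d2)
N(d1) = 0.50396875; N(d2) = 0.45341287
C = 1.0900 * 1.00000000 * 0.50396875 - 1.1000 * 0.99767032 * 0.45341287 = 0.0517

Answer: Price = 0.0517


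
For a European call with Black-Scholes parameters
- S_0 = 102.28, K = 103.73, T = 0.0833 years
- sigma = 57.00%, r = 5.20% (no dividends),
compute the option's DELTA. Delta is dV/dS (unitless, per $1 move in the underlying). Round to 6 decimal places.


d1 = 0.0230163632; d2 = -0.1414955512
phi(d1) = 0.3988366240; exp(-qT) = 1.0000000000; exp(-rT) = 0.9956777678
N(d1) = 0.5091813898
Delta = exp(-qT) * N(d1) = 1.0000000000 * 0.5091813898 = 0.509181

Answer: Delta = 0.509181


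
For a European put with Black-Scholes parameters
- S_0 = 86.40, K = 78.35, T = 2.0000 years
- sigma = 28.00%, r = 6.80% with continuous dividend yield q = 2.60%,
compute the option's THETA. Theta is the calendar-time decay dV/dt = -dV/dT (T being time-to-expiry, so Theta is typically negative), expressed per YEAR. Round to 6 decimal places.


Answer: Theta = -1.309130

Derivation:
d1 = 0.6571085411; d2 = 0.2611287436
phi(d1) = 0.3214753691; exp(-qT) = 0.9493288668; exp(-rT) = 0.8728426325
Theta = -S*exp(-qT)*phi(d1)*sigma/(2*sqrt(T)) + r*K*exp(-rT)*N(-d2) - q*S*exp(-qT)*N(-d1)
N(-d1) = 0.2555555637; N(-d2) = 0.3969966131; sqrt(T) = 1.4142135624
Term 1 = -86.4000 * 0.9493288668 * 0.3214753691 * 0.2800 / (2 * 1.4142135624) = -2.6103044927
Term 2 = 0.0680 * 78.3500 * 0.8728426325 * 0.3969966131 = 1.8461656478
Term 3 = -0.0260 * 86.4000 * 0.9493288668 * 0.2555555637 = -0.5449907332
Theta = -2.6103044927 + (1.8461656478) + (-0.5449907332) = -1.309130
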